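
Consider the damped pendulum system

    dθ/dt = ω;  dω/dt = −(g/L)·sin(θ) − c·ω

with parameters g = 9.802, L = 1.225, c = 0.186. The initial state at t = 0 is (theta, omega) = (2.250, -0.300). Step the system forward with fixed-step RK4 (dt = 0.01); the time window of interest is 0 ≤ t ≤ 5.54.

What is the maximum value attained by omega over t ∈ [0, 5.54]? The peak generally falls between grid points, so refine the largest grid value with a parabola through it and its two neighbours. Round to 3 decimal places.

max omega = 4.296

t=0.000: state=(2.250, -0.300)
step 1 (dt=0.01): k1=(-0.300, -6.170), k2=(-0.331, -6.172), k3=(-0.331, -6.173), k4=(-0.362, -6.175); state += dt/6·(k1+2k2+2k3+k4)
t=0.010: state=(2.247, -0.362)
t=0.020: state=(2.243, -0.424)
t=0.030: state=(2.238, -0.485)
continuing one RK4 step at a time; state shown every 20 steps (Δt=0.2):
t=0.200: state=(2.064, -1.577)
t=0.400: state=(1.608, -3.013)
t=0.600: state=(0.863, -4.362)
t=0.800: state=(-0.075, -4.790)
t=1.000: state=(-0.958, -3.840)
t=1.200: state=(-1.566, -2.213)
t=1.400: state=(-1.844, -0.587)
t=1.600: state=(-1.808, 0.944)
t=1.800: state=(-1.467, 2.466)
t=2.000: state=(-0.833, 3.798)
t=2.200: state=(-0.004, 4.288)
t=2.400: state=(0.796, 3.519)
t=2.600: state=(1.354, 2.008)
t=2.800: state=(1.592, 0.371)
t=3.000: state=(1.506, -1.213)
t=3.200: state=(1.113, -2.686)
t=3.400: state=(0.462, -3.697)
t=3.600: state=(-0.296, -3.686)
t=3.800: state=(-0.941, -2.631)
t=4.000: state=(-1.318, -1.106)
t=4.200: state=(-1.380, 0.475)
t=4.400: state=(-1.134, 1.959)
t=4.600: state=(-0.619, 3.099)
t=4.800: state=(0.051, 3.423)
t=5.000: state=(0.681, 2.725)
t=5.200: state=(1.098, 1.392)
t=5.400: state=(1.226, -0.115)
t=5.540: state=(1.138, -1.140)
largest grid value and its neighbours: omega(2.170)=4.29517, omega(2.180)=4.29607, omega(2.190)=4.29354
parabola through these three points peaks at t≈2.178 with omega≈4.29616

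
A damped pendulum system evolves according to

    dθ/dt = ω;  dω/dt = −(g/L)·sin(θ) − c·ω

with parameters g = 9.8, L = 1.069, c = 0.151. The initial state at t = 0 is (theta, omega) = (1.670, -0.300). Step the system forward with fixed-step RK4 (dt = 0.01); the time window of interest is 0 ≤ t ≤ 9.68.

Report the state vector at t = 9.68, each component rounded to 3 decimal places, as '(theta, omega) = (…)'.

t=0.000: state=(1.670, -0.300)
step 1 (dt=0.01): k1=(-0.300, -9.077), k2=(-0.345, -9.072), k3=(-0.345, -9.072), k4=(-0.391, -9.066); state += dt/6·(k1+2k2+2k3+k4)
t=0.010: state=(1.667, -0.391)
t=0.020: state=(1.662, -0.481)
t=0.030: state=(1.657, -0.572)
continuing one RK4 step at a time; state shown every 50 steps (Δt=0.5):
t=0.500: state=(0.452, -4.159)
t=1.000: state=(-1.320, -1.834)
t=1.500: state=(-1.099, 2.621)
t=2.000: state=(0.694, 3.267)
t=2.500: state=(1.303, -0.984)
t=3.000: state=(-0.056, -3.633)
t=3.500: state=(-1.223, -0.418)
t=4.000: state=(-0.432, 3.166)
t=4.500: state=(0.983, 1.510)
t=5.000: state=(0.734, -2.344)
t=5.500: state=(-0.675, -2.234)
t=6.000: state=(-0.879, 1.470)
t=6.500: state=(0.364, 2.578)
t=7.000: state=(0.909, -0.671)
t=7.500: state=(-0.088, -2.607)
t=8.000: state=(-0.863, -0.011)
t=8.500: state=(-0.133, 2.417)
t=9.000: state=(0.768, 0.560)
t=9.500: state=(0.297, -2.105)
t=9.680: state=(-0.101, -2.208)

(theta, omega) = (-0.101, -2.208)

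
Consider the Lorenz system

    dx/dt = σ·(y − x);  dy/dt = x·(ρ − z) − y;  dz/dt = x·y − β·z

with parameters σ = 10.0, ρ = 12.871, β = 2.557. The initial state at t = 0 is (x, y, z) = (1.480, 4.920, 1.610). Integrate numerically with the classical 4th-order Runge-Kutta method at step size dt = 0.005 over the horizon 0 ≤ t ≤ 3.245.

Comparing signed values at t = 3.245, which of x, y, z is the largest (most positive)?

largest component: z

t=0.000: state=(1.480, 4.920, 1.610)
step 1 (dt=0.005): k1=(34.400, 11.746, 3.165), k2=(33.834, 12.673, 3.614), k3=(33.871, 12.653, 3.607), k4=(33.339, 13.560, 4.056); state += dt/6·(k1+2k2+2k3+k4)
t=0.005: state=(1.649, 4.983, 1.628)
t=0.010: state=(1.814, 5.055, 1.651)
t=0.015: state=(1.974, 5.136, 1.678)
continuing one RK4 step at a time; state shown every 40 steps (Δt=0.2):
t=0.200: state=(7.842, 11.324, 7.605)
t=0.400: state=(8.721, 5.055, 19.352)
t=0.600: state=(2.051, 0.328, 13.043)
t=0.800: state=(0.747, 0.717, 7.898)
t=1.000: state=(1.211, 1.700, 4.910)
t=1.200: state=(3.048, 4.550, 3.972)
t=1.400: state=(7.511, 10.078, 8.944)
t=1.600: state=(8.173, 5.639, 17.652)
t=1.800: state=(3.047, 1.535, 12.992)
t=2.000: state=(2.001, 2.179, 8.389)
t=2.200: state=(3.307, 4.459, 6.366)
t=2.400: state=(6.604, 8.497, 9.155)
t=2.600: state=(7.912, 6.707, 15.795)
t=2.800: state=(4.268, 2.800, 13.503)
t=3.000: state=(3.051, 3.165, 9.560)
t=3.200: state=(4.303, 5.392, 8.138)
t=3.245: state=(4.832, 6.085, 8.369)
compare at T: x=4.832, y=6.085, z=8.369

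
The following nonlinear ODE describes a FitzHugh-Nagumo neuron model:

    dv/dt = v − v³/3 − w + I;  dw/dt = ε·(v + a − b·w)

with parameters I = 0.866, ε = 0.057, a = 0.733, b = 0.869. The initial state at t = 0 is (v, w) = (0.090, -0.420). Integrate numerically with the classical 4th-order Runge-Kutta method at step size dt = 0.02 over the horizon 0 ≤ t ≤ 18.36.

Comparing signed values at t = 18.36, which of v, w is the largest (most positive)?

largest component: w

t=0.000: state=(0.090, -0.420)
step 1 (dt=0.02): k1=(1.376, 0.068), k2=(1.389, 0.068), k3=(1.389, 0.068), k4=(1.402, 0.069); state += dt/6·(k1+2k2+2k3+k4)
t=0.020: state=(0.118, -0.419)
t=0.040: state=(0.146, -0.417)
t=0.060: state=(0.175, -0.416)
continuing one RK4 step at a time; state shown every 50 steps (Δt=1):
t=1.000: state=(1.751, -0.307)
t=2.000: state=(2.104, -0.139)
t=3.000: state=(2.070, 0.025)
t=4.000: state=(2.023, 0.178)
t=5.000: state=(1.975, 0.321)
t=6.000: state=(1.927, 0.455)
t=7.000: state=(1.880, 0.580)
t=8.000: state=(1.832, 0.696)
t=9.000: state=(1.785, 0.803)
t=10.000: state=(1.737, 0.903)
t=11.000: state=(1.690, 0.996)
t=12.000: state=(1.642, 1.081)
t=13.000: state=(1.593, 1.159)
t=14.000: state=(1.545, 1.231)
t=15.000: state=(1.495, 1.297)
t=16.000: state=(1.445, 1.357)
t=17.000: state=(1.393, 1.411)
t=18.000: state=(1.339, 1.460)
t=18.360: state=(1.319, 1.476)
compare at T: v=1.319, w=1.476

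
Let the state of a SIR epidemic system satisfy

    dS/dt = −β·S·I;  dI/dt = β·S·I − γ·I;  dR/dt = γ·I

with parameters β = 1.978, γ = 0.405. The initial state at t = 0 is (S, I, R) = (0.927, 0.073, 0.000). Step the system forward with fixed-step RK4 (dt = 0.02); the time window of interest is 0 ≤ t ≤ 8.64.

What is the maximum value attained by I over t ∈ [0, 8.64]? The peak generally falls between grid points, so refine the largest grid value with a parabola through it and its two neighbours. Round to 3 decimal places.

t=0.000: state=(0.927, 0.073, 0.000)
step 1 (dt=0.02): k1=(-0.134, 0.104, 0.030), k2=(-0.136, 0.106, 0.030), k3=(-0.136, 0.106, 0.030), k4=(-0.137, 0.107, 0.030); state += dt/6·(k1+2k2+2k3+k4)
t=0.020: state=(0.924, 0.075, 0.001)
t=0.040: state=(0.922, 0.077, 0.001)
t=0.060: state=(0.919, 0.079, 0.002)
continuing one RK4 step at a time; state shown every 25 steps (Δt=0.5):
t=0.500: state=(0.836, 0.143, 0.021)
t=1.000: state=(0.690, 0.250, 0.060)
t=1.500: state=(0.508, 0.369, 0.123)
t=2.000: state=(0.336, 0.456, 0.208)
t=2.500: state=(0.210, 0.486, 0.304)
t=3.000: state=(0.131, 0.468, 0.401)
t=3.500: state=(0.084, 0.424, 0.492)
t=4.000: state=(0.057, 0.371, 0.572)
t=4.500: state=(0.040, 0.318, 0.642)
t=5.000: state=(0.030, 0.268, 0.701)
t=5.500: state=(0.024, 0.225, 0.751)
t=6.000: state=(0.019, 0.188, 0.793)
t=6.500: state=(0.016, 0.156, 0.828)
t=7.000: state=(0.014, 0.129, 0.857)
t=7.500: state=(0.013, 0.107, 0.880)
t=8.000: state=(0.011, 0.088, 0.900)
t=8.500: state=(0.011, 0.073, 0.916)
t=8.640: state=(0.010, 0.069, 0.920)
largest grid value and its neighbours: I(2.500)=0.48598, I(2.520)=0.48604, I(2.540)=0.48602
parabola through these three points peaks at t≈2.526 with I≈0.48604

max I = 0.486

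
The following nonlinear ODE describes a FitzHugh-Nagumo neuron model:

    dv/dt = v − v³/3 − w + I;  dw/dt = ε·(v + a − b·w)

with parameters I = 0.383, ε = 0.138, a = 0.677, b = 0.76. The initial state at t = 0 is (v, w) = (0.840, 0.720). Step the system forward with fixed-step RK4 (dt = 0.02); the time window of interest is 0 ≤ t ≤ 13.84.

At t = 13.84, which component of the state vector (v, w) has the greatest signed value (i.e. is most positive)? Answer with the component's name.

largest component: w

t=0.000: state=(0.840, 0.720)
step 1 (dt=0.02): k1=(0.305, 0.134), k2=(0.305, 0.134), k3=(0.305, 0.134), k4=(0.305, 0.134); state += dt/6·(k1+2k2+2k3+k4)
t=0.020: state=(0.846, 0.723)
t=0.040: state=(0.852, 0.725)
t=0.060: state=(0.858, 0.728)
continuing one RK4 step at a time; state shown every 25 steps (Δt=0.5):
t=0.500: state=(0.983, 0.790)
t=1.000: state=(1.093, 0.865)
t=1.500: state=(1.157, 0.943)
t=2.000: state=(1.176, 1.019)
t=2.500: state=(1.158, 1.091)
t=3.000: state=(1.111, 1.157)
t=3.500: state=(1.039, 1.216)
t=4.000: state=(0.943, 1.266)
t=4.500: state=(0.817, 1.306)
t=5.000: state=(0.649, 1.334)
t=5.500: state=(0.411, 1.348)
t=6.000: state=(0.047, 1.340)
t=6.500: state=(-0.529, 1.303)
t=7.000: state=(-1.277, 1.221)
t=7.500: state=(-1.790, 1.098)
t=8.000: state=(-1.938, 0.961)
t=8.500: state=(-1.940, 0.827)
t=9.000: state=(-1.905, 0.701)
t=9.500: state=(-1.862, 0.584)
t=10.000: state=(-1.817, 0.476)
t=10.500: state=(-1.772, 0.376)
t=11.000: state=(-1.727, 0.285)
t=11.500: state=(-1.683, 0.201)
t=12.000: state=(-1.639, 0.125)
t=12.500: state=(-1.596, 0.055)
t=13.000: state=(-1.553, -0.008)
t=13.500: state=(-1.510, -0.065)
t=13.840: state=(-1.481, -0.100)
compare at T: v=-1.481, w=-0.100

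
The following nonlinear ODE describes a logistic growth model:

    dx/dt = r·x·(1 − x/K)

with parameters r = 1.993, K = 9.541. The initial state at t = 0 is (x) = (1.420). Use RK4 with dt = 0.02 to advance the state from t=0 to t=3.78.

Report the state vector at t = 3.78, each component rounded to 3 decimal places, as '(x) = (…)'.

(x) = (9.512)

t=0.000: state=(1.420)
step 1 (dt=0.02): k1=(2.409), k2=(2.442), k3=(2.443), k4=(2.477); state += dt/6·(k1+2k2+2k3+k4)
t=0.020: state=(1.469)
t=0.040: state=(1.519)
t=0.060: state=(1.571)
continuing one RK4 step at a time; state shown every 10 steps (Δt=0.2):
t=0.200: state=(1.972)
t=0.400: state=(2.667)
t=0.600: state=(3.495)
t=0.800: state=(4.415)
t=1.000: state=(5.362)
t=1.200: state=(6.264)
t=1.400: state=(7.061)
t=1.600: state=(7.721)
t=1.800: state=(8.237)
t=2.000: state=(8.625)
t=2.200: state=(8.906)
t=2.400: state=(9.105)
t=2.600: state=(9.244)
t=2.800: state=(9.340)
t=3.000: state=(9.405)
t=3.200: state=(9.449)
t=3.400: state=(9.479)
t=3.600: state=(9.499)
t=3.780: state=(9.512)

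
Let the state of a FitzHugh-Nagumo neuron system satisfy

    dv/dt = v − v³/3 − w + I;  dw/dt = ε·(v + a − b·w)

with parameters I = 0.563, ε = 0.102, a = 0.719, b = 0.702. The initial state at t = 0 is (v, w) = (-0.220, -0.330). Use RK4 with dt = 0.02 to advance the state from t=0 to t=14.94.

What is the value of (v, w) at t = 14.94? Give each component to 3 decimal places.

t=0.000: state=(-0.220, -0.330)
step 1 (dt=0.02): k1=(0.677, 0.075), k2=(0.682, 0.075), k3=(0.682, 0.075), k4=(0.688, 0.076); state += dt/6·(k1+2k2+2k3+k4)
t=0.020: state=(-0.206, -0.328)
t=0.040: state=(-0.192, -0.327)
t=0.060: state=(-0.178, -0.325)
continuing one RK4 step at a time; state shown every 25 steps (Δt=0.5):
t=0.500: state=(0.204, -0.283)
t=1.000: state=(0.832, -0.212)
t=1.500: state=(1.491, -0.110)
t=2.000: state=(1.829, 0.015)
t=2.500: state=(1.904, 0.145)
t=3.000: state=(1.888, 0.271)
t=3.500: state=(1.849, 0.391)
t=4.000: state=(1.804, 0.505)
t=4.500: state=(1.756, 0.612)
t=5.000: state=(1.706, 0.713)
t=5.500: state=(1.656, 0.808)
t=6.000: state=(1.604, 0.898)
t=6.500: state=(1.550, 0.981)
t=7.000: state=(1.494, 1.059)
t=7.500: state=(1.436, 1.131)
t=8.000: state=(1.375, 1.198)
t=8.500: state=(1.310, 1.259)
t=9.000: state=(1.239, 1.314)
t=9.500: state=(1.162, 1.364)
t=10.000: state=(1.076, 1.409)
t=10.500: state=(0.976, 1.446)
t=11.000: state=(0.855, 1.478)
t=11.500: state=(0.703, 1.501)
t=12.000: state=(0.494, 1.514)
t=12.500: state=(0.185, 1.515)
t=13.000: state=(-0.308, 1.495)
t=13.500: state=(-1.029, 1.446)
t=14.000: state=(-1.678, 1.362)
t=14.500: state=(-1.934, 1.258)
t=14.940: state=(-1.975, 1.164)

(v, w) = (-1.975, 1.164)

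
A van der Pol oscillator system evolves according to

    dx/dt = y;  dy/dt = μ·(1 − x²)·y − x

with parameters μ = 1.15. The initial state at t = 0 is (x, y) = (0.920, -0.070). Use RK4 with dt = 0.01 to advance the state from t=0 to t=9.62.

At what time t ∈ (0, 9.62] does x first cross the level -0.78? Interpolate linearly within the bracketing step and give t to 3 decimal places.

t=0.000: state=(0.920, -0.070)
step 1 (dt=0.01): k1=(-0.070, -0.932), k2=(-0.075, -0.933), k3=(-0.075, -0.933), k4=(-0.079, -0.933); state += dt/6·(k1+2k2+2k3+k4)
t=0.010: state=(0.919, -0.079)
t=0.020: state=(0.918, -0.089)
t=0.030: state=(0.917, -0.098)
continuing one RK4 step at a time; state shown every 50 steps (Δt=0.5):
t=0.500: state=(0.766, -0.552)
t=1.000: state=(0.346, -1.170)
t=1.500: state=(-0.453, -2.029)
t=1.650: state=(-0.769, -2.162)
next step: t=1.660: state=(-0.791, -2.164) — x has crossed -0.78
linear interpolation between t=1.650 (-0.76942) and t=1.660 (-0.79106) → t≈1.655

t = 1.655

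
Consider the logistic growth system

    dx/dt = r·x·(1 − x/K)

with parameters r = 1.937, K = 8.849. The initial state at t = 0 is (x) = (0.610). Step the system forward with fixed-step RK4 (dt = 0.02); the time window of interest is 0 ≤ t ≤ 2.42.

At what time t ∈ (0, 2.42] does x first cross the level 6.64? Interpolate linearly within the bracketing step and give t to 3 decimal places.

t=0.000: state=(0.610)
step 1 (dt=0.02): k1=(1.100), k2=(1.118), k3=(1.119), k4=(1.137); state += dt/6·(k1+2k2+2k3+k4)
t=0.020: state=(0.632)
t=0.040: state=(0.656)
t=0.060: state=(0.679)
continuing one RK4 step at a time; state shown every 5 steps (Δt=0.1):
t=0.100: state=(0.730)
t=0.200: state=(0.870)
t=0.300: state=(1.034)
t=0.400: state=(1.225)
t=0.500: state=(1.444)
t=0.600: state=(1.694)
t=0.700: state=(1.975)
t=0.800: state=(2.288)
t=0.900: state=(2.631)
t=1.000: state=(3.003)
t=1.100: state=(3.398)
t=1.200: state=(3.812)
t=1.300: state=(4.236)
t=1.400: state=(4.665)
t=1.500: state=(5.088)
t=1.600: state=(5.500)
t=1.700: state=(5.893)
t=1.800: state=(6.261)
t=1.900: state=(6.601)
next step: t=1.920: state=(6.665) — x has crossed 6.64
linear interpolation between t=1.900 (6.60091) and t=1.920 (6.66525) → t≈1.912

t = 1.912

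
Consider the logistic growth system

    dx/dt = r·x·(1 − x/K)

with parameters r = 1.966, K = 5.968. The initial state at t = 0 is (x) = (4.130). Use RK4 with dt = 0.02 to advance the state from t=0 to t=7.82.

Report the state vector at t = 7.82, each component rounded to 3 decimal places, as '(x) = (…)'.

(x) = (5.968)

t=0.000: state=(4.130)
step 1 (dt=0.02): k1=(2.501), k2=(2.482), k3=(2.482), k4=(2.462); state += dt/6·(k1+2k2+2k3+k4)
t=0.020: state=(4.180)
t=0.040: state=(4.228)
t=0.060: state=(4.277)
continuing one RK4 step at a time; state shown every 25 steps (Δt=0.5):
t=0.500: state=(5.116)
t=1.000: state=(5.618)
t=1.500: state=(5.832)
t=2.000: state=(5.916)
t=2.500: state=(5.949)
t=3.000: state=(5.961)
t=3.500: state=(5.965)
t=4.000: state=(5.967)
t=4.500: state=(5.968)
t=5.000: state=(5.968)
t=5.500: state=(5.968)
t=6.000: state=(5.968)
t=6.500: state=(5.968)
t=7.000: state=(5.968)
t=7.500: state=(5.968)
t=7.820: state=(5.968)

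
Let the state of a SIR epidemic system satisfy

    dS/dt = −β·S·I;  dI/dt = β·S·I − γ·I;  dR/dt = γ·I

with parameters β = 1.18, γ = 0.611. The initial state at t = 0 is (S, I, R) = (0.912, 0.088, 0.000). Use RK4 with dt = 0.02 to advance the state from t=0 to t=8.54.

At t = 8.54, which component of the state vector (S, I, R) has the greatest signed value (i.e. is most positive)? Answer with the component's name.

largest component: R

t=0.000: state=(0.912, 0.088, 0.000)
step 1 (dt=0.02): k1=(-0.095, 0.041, 0.054), k2=(-0.095, 0.041, 0.054), k3=(-0.095, 0.041, 0.054), k4=(-0.095, 0.041, 0.054); state += dt/6·(k1+2k2+2k3+k4)
t=0.020: state=(0.910, 0.089, 0.001)
t=0.040: state=(0.908, 0.090, 0.002)
t=0.060: state=(0.906, 0.090, 0.003)
continuing one RK4 step at a time; state shown every 25 steps (Δt=0.5):
t=0.500: state=(0.860, 0.109, 0.030)
t=1.000: state=(0.801, 0.132, 0.067)
t=1.500: state=(0.737, 0.153, 0.110)
t=2.000: state=(0.670, 0.170, 0.160)
t=2.500: state=(0.603, 0.183, 0.214)
t=3.000: state=(0.540, 0.189, 0.271)
t=3.500: state=(0.484, 0.188, 0.329)
t=4.000: state=(0.433, 0.181, 0.385)
t=4.500: state=(0.391, 0.170, 0.439)
t=5.000: state=(0.355, 0.156, 0.489)
t=5.500: state=(0.325, 0.141, 0.534)
t=6.000: state=(0.301, 0.125, 0.575)
t=6.500: state=(0.281, 0.109, 0.611)
t=7.000: state=(0.264, 0.094, 0.642)
t=7.500: state=(0.251, 0.081, 0.668)
t=8.000: state=(0.240, 0.069, 0.691)
t=8.500: state=(0.231, 0.058, 0.710)
t=8.540: state=(0.231, 0.057, 0.712)
compare at T: S=0.231, I=0.057, R=0.712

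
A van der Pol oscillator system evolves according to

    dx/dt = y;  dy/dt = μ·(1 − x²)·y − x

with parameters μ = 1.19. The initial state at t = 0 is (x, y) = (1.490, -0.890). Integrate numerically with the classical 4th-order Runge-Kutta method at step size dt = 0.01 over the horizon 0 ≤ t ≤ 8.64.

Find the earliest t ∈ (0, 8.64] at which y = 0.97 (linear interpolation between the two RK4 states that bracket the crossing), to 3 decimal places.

t = 3.749

t=0.000: state=(1.490, -0.890)
step 1 (dt=0.01): k1=(-0.890, -0.198), k2=(-0.891, -0.206), k3=(-0.891, -0.206), k4=(-0.892, -0.214); state += dt/6·(k1+2k2+2k3+k4)
t=0.010: state=(1.481, -0.892)
t=0.020: state=(1.472, -0.894)
t=0.030: state=(1.463, -0.897)
continuing one RK4 step at a time; state shown every 50 steps (Δt=0.5):
t=0.500: state=(0.988, -1.183)
t=1.000: state=(0.214, -2.044)
t=1.500: state=(-1.101, -2.874)
t=2.000: state=(-1.986, -0.526)
t=2.500: state=(-1.957, 0.381)
t=3.000: state=(-1.707, 0.597)
t=3.500: state=(-1.360, 0.806)
t=3.740: state=(-1.149, 0.963)
next step: t=3.750: state=(-1.139, 0.971) — y has crossed 0.97
linear interpolation between t=3.740 (0.96294) and t=3.750 (0.97082) → t≈3.749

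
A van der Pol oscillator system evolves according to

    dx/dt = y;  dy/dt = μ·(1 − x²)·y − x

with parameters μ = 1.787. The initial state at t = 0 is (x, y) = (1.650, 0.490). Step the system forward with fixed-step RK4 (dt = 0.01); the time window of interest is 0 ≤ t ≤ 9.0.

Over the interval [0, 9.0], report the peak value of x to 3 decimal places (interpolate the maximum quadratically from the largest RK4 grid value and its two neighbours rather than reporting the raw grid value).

max x = 2.018

t=0.000: state=(1.650, 0.490)
step 1 (dt=0.01): k1=(0.490, -3.158), k2=(0.474, -3.119), k3=(0.474, -3.119), k4=(0.459, -3.080); state += dt/6·(k1+2k2+2k3+k4)
t=0.010: state=(1.655, 0.459)
t=0.020: state=(1.659, 0.428)
t=0.030: state=(1.663, 0.399)
continuing one RK4 step at a time; state shown every 50 steps (Δt=0.5):
t=0.500: state=(1.641, -0.320)
t=1.000: state=(1.417, -0.554)
t=1.500: state=(1.077, -0.840)
t=2.000: state=(0.502, -1.609)
t=2.500: state=(-0.766, -3.508)
t=3.000: state=(-1.966, -0.642)
t=3.500: state=(-1.956, 0.306)
t=4.000: state=(-1.770, 0.419)
t=4.500: state=(-1.537, 0.523)
t=5.000: state=(-1.233, 0.717)
t=5.500: state=(-0.774, 1.208)
t=6.000: state=(0.152, 2.772)
t=6.500: state=(1.719, 2.068)
t=7.000: state=(2.006, -0.178)
t=7.500: state=(1.850, -0.385)
t=8.000: state=(1.635, -0.476)
t=8.500: state=(1.364, -0.622)
t=9.000: state=(0.984, -0.950)
largest grid value and its neighbours: x(6.870)=2.01812, x(6.880)=2.01820, x(6.890)=2.01808
parabola through these three points peaks at t≈6.879 with x≈2.01820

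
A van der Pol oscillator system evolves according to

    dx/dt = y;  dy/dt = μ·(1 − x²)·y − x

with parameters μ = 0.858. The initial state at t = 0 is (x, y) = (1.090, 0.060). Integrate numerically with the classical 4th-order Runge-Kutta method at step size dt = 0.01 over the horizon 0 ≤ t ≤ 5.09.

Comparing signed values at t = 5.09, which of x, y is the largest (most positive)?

largest component: y

t=0.000: state=(1.090, 0.060)
step 1 (dt=0.01): k1=(0.060, -1.100), k2=(0.055, -1.099), k3=(0.055, -1.099), k4=(0.049, -1.099); state += dt/6·(k1+2k2+2k3+k4)
t=0.010: state=(1.091, 0.049)
t=0.020: state=(1.091, 0.038)
t=0.030: state=(1.091, 0.027)
continuing one RK4 step at a time; state shown every 20 steps (Δt=0.2):
t=0.200: state=(1.080, -0.156)
t=0.400: state=(1.028, -0.363)
t=0.600: state=(0.936, -0.563)
t=0.800: state=(0.803, -0.765)
t=1.000: state=(0.629, -0.981)
t=1.200: state=(0.409, -1.223)
t=1.400: state=(0.138, -1.492)
t=1.600: state=(-0.189, -1.765)
t=1.800: state=(-0.564, -1.963)
t=2.000: state=(-0.960, -1.949)
t=2.200: state=(-1.322, -1.623)
t=2.400: state=(-1.593, -1.066)
t=2.600: state=(-1.748, -0.493)
t=2.800: state=(-1.799, -0.043)
t=3.000: state=(-1.774, 0.269)
t=3.200: state=(-1.697, 0.485)
t=3.400: state=(-1.584, 0.648)
t=3.600: state=(-1.439, 0.792)
t=3.800: state=(-1.267, 0.939)
t=4.000: state=(-1.062, 1.110)
t=4.200: state=(-0.820, 1.321)
t=4.400: state=(-0.530, 1.591)
t=4.600: state=(-0.179, 1.923)
t=4.800: state=(0.241, 2.273)
t=5.000: state=(0.721, 2.486)
t=5.090: state=(0.945, 2.469)
compare at T: x=0.945, y=2.469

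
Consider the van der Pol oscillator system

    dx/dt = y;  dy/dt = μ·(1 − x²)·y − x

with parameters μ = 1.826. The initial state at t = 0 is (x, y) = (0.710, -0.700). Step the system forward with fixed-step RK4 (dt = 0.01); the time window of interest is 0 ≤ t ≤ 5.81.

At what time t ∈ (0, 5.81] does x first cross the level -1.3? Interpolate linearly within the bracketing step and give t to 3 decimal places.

t=0.000: state=(0.710, -0.700)
step 1 (dt=0.01): k1=(-0.700, -1.344), k2=(-0.707, -1.353), k3=(-0.707, -1.353), k4=(-0.714, -1.362); state += dt/6·(k1+2k2+2k3+k4)
t=0.010: state=(0.703, -0.714)
t=0.020: state=(0.696, -0.727)
t=0.030: state=(0.688, -0.741)
continuing one RK4 step at a time; state shown every 20 steps (Δt=0.2):
t=0.200: state=(0.540, -1.014)
t=0.400: state=(0.295, -1.466)
t=0.600: state=(-0.060, -2.125)
t=0.800: state=(-0.563, -2.875)
t=1.000: state=(-1.166, -2.947)
t=1.040: state=(-1.281, -2.794)
next step: t=1.050: state=(-1.309, -2.747) — x has crossed -1.3
linear interpolation between t=1.040 (-1.28080) and t=1.050 (-1.30851) → t≈1.047

t = 1.047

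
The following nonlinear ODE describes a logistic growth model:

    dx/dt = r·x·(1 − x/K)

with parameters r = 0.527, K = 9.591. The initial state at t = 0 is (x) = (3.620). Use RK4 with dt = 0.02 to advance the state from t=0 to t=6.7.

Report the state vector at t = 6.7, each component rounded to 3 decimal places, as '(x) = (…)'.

(x) = (9.149)

t=0.000: state=(3.620)
step 1 (dt=0.02): k1=(1.188), k2=(1.189), k3=(1.189), k4=(1.191); state += dt/6·(k1+2k2+2k3+k4)
t=0.020: state=(3.644)
t=0.040: state=(3.668)
t=0.060: state=(3.692)
continuing one RK4 step at a time; state shown every 25 steps (Δt=0.5):
t=0.500: state=(4.230)
t=1.000: state=(4.859)
t=1.500: state=(5.486)
t=2.000: state=(6.090)
t=2.500: state=(6.652)
t=3.000: state=(7.161)
t=3.500: state=(7.607)
t=4.000: state=(7.990)
t=4.500: state=(8.311)
t=5.000: state=(8.576)
t=5.500: state=(8.792)
t=6.000: state=(8.965)
t=6.500: state=(9.103)
t=6.700: state=(9.149)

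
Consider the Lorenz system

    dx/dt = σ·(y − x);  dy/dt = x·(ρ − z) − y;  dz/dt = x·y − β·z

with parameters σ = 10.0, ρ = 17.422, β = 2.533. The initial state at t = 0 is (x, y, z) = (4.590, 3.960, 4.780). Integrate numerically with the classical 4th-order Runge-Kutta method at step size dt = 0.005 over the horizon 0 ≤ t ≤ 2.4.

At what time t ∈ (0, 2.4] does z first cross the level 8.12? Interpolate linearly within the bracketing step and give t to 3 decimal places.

t = 0.128

t=0.000: state=(4.590, 3.960, 4.780)
step 1 (dt=0.005): k1=(-6.300, 54.067, 6.069), k2=(-4.791, 53.663, 6.586), k3=(-4.839, 53.706, 6.594), k4=(-3.373, 53.342, 7.115); state += dt/6·(k1+2k2+2k3+k4)
t=0.005: state=(4.566, 4.228, 4.813)
t=0.010: state=(4.556, 4.494, 4.851)
t=0.015: state=(4.559, 4.756, 4.895)
continuing one RK4 step at a time; state shown every 20 steps (Δt=0.1):
t=0.100: state=(6.134, 9.293, 6.789)
t=0.125: state=(6.994, 10.692, 7.964)
next step: t=0.130: state=(7.181, 10.968, 8.245) — z has crossed 8.12
linear interpolation between t=0.125 (7.96378) and t=0.130 (8.24495) → t≈0.128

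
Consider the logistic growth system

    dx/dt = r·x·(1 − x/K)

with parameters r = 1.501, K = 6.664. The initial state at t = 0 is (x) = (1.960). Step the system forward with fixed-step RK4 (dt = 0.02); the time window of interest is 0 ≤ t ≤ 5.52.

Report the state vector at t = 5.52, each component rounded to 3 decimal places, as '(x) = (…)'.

(x) = (6.660)

t=0.000: state=(1.960)
step 1 (dt=0.02): k1=(2.077), k2=(2.089), k3=(2.089), k4=(2.102); state += dt/6·(k1+2k2+2k3+k4)
t=0.020: state=(2.002)
t=0.040: state=(2.044)
t=0.060: state=(2.087)
continuing one RK4 step at a time; state shown every 10 steps (Δt=0.2):
t=0.200: state=(2.399)
t=0.400: state=(2.877)
t=0.600: state=(3.374)
t=0.800: state=(3.869)
t=1.000: state=(4.341)
t=1.200: state=(4.773)
t=1.400: state=(5.152)
t=1.600: state=(5.474)
t=1.800: state=(5.740)
t=2.000: state=(5.954)
t=2.200: state=(6.123)
t=2.400: state=(6.255)
t=2.600: state=(6.356)
t=2.800: state=(6.433)
t=3.000: state=(6.491)
t=3.200: state=(6.535)
t=3.400: state=(6.568)
t=3.600: state=(6.593)
t=3.800: state=(6.611)
t=4.000: state=(6.625)
t=4.200: state=(6.635)
t=4.400: state=(6.642)
t=4.600: state=(6.648)
t=4.800: state=(6.652)
t=5.000: state=(6.655)
t=5.200: state=(6.657)
t=5.400: state=(6.659)
t=5.520: state=(6.660)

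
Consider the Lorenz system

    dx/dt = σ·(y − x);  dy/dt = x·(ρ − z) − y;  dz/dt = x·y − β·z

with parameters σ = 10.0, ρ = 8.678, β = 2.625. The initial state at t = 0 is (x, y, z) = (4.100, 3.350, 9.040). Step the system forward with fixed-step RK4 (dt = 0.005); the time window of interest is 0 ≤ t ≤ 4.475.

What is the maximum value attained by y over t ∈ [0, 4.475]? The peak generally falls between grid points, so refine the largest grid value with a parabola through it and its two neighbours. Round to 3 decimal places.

max y = 5.480

t=0.000: state=(4.100, 3.350, 9.040)
step 1 (dt=0.005): k1=(-7.500, -4.834, -9.995), k2=(-7.433, -4.713, -10.042), k3=(-7.432, -4.713, -10.039), k4=(-7.364, -4.593, -10.083); state += dt/6·(k1+2k2+2k3+k4)
t=0.005: state=(4.063, 3.326, 8.990)
t=0.010: state=(4.026, 3.304, 8.939)
t=0.015: state=(3.991, 3.283, 8.888)
continuing one RK4 step at a time; state shown every 40 steps (Δt=0.2):
t=0.200: state=(3.254, 3.160, 7.070)
t=0.400: state=(3.581, 3.960, 6.032)
t=0.600: state=(4.568, 5.101, 6.506)
t=0.800: state=(5.308, 5.415, 8.084)
t=1.000: state=(4.922, 4.512, 8.797)
t=1.200: state=(4.133, 3.843, 8.050)
t=1.400: state=(3.904, 3.960, 7.129)
t=1.600: state=(4.259, 4.520, 6.906)
t=1.800: state=(4.761, 4.949, 7.476)
t=2.000: state=(4.867, 4.779, 8.136)
t=2.200: state=(4.527, 4.326, 8.126)
t=2.400: state=(4.232, 4.161, 7.648)
t=2.600: state=(4.262, 4.352, 7.312)
t=2.800: state=(4.507, 4.636, 7.408)
t=3.000: state=(4.680, 4.707, 7.761)
t=3.200: state=(4.610, 4.526, 7.942)
t=3.400: state=(4.428, 4.351, 7.800)
t=3.600: state=(4.353, 4.358, 7.567)
t=3.800: state=(4.432, 4.495, 7.499)
t=4.000: state=(4.551, 4.596, 7.628)
t=4.200: state=(4.579, 4.562, 7.780)
t=4.400: state=(4.506, 4.460, 7.789)
t=4.475: state=(4.473, 4.431, 7.755)
largest grid value and its neighbours: y(0.740)=5.47991, y(0.745)=5.48000, y(0.750)=5.47907
parabola through these three points peaks at t≈0.743 with y≈5.48009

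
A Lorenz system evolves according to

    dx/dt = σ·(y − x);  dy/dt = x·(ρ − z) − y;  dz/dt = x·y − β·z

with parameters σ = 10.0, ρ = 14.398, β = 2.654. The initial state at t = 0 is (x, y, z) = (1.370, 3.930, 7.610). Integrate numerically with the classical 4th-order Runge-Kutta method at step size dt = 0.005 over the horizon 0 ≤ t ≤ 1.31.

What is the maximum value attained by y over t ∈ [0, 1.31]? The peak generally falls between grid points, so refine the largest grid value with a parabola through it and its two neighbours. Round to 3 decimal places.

t=0.000: state=(1.370, 3.930, 7.610)
step 1 (dt=0.005): k1=(25.600, 5.370, -14.813), k2=(25.094, 5.844, -14.444), k3=(25.119, 5.833, -14.450), k4=(24.636, 6.301, -14.084); state += dt/6·(k1+2k2+2k3+k4)
t=0.005: state=(1.496, 3.959, 7.538)
t=0.010: state=(1.617, 3.993, 7.469)
t=0.015: state=(1.733, 4.031, 7.404)
continuing one RK4 step at a time; state shown every 10 steps (Δt=0.05):
t=0.050: state=(2.467, 4.416, 7.046)
t=0.100: state=(3.406, 5.276, 6.840)
t=0.150: state=(4.381, 6.438, 7.061)
t=0.200: state=(5.477, 7.801, 7.834)
t=0.250: state=(6.686, 9.159, 9.292)
t=0.300: state=(7.890, 10.149, 11.468)
t=0.350: state=(8.846, 10.307, 14.107)
t=0.400: state=(9.254, 9.354, 16.581)
t=0.450: state=(8.923, 7.529, 18.151)
t=0.500: state=(7.937, 5.504, 18.471)
t=0.550: state=(6.616, 3.888, 17.760)
t=0.600: state=(5.311, 2.895, 16.484)
t=0.650: state=(4.248, 2.434, 15.020)
t=0.700: state=(3.504, 2.332, 13.578)
t=0.750: state=(3.063, 2.455, 12.253)
t=0.800: state=(2.878, 2.729, 11.087)
t=0.850: state=(2.901, 3.132, 10.103)
t=0.900: state=(3.101, 3.666, 9.323)
t=0.950: state=(3.463, 4.345, 8.778)
t=1.000: state=(3.983, 5.179, 8.517)
t=1.050: state=(4.658, 6.160, 8.607)
t=1.100: state=(5.476, 7.232, 9.131)
t=1.150: state=(6.391, 8.262, 10.161)
t=1.200: state=(7.303, 9.025, 11.692)
t=1.250: state=(8.050, 9.248, 13.557)
t=1.300: state=(8.440, 8.752, 15.385)
t=1.310: state=(8.461, 8.568, 15.705)
largest grid value and its neighbours: y(0.330)=10.37019, y(0.335)=10.37118, y(0.340)=10.36108
parabola through these three points peaks at t≈0.333 with y≈10.37211

max y = 10.372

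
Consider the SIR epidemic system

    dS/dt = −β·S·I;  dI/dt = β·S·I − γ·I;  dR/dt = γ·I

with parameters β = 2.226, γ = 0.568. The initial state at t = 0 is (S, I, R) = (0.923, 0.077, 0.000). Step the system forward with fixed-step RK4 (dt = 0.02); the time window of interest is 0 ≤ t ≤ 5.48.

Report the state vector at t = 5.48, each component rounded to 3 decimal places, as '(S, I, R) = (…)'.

(S, I, R) = (0.034, 0.124, 0.842)

t=0.000: state=(0.923, 0.077, 0.000)
step 1 (dt=0.02): k1=(-0.158, 0.114, 0.044), k2=(-0.160, 0.116, 0.044), k3=(-0.160, 0.116, 0.044), k4=(-0.162, 0.117, 0.045); state += dt/6·(k1+2k2+2k3+k4)
t=0.020: state=(0.920, 0.079, 0.001)
t=0.040: state=(0.917, 0.082, 0.002)
t=0.060: state=(0.913, 0.084, 0.003)
continuing one RK4 step at a time; state shown every 10 steps (Δt=0.2):
t=0.200: state=(0.887, 0.103, 0.010)
t=0.400: state=(0.841, 0.135, 0.024)
t=0.600: state=(0.786, 0.173, 0.041)
t=0.800: state=(0.721, 0.216, 0.063)
t=1.000: state=(0.648, 0.262, 0.090)
t=1.200: state=(0.571, 0.306, 0.123)
t=1.400: state=(0.494, 0.347, 0.160)
t=1.600: state=(0.420, 0.379, 0.201)
t=1.800: state=(0.353, 0.402, 0.245)
t=2.000: state=(0.294, 0.414, 0.292)
t=2.200: state=(0.244, 0.417, 0.339)
t=2.400: state=(0.203, 0.411, 0.386)
t=2.600: state=(0.170, 0.398, 0.432)
t=2.800: state=(0.143, 0.381, 0.477)
t=3.000: state=(0.121, 0.360, 0.519)
t=3.200: state=(0.103, 0.338, 0.558)
t=3.400: state=(0.089, 0.315, 0.595)
t=3.600: state=(0.078, 0.292, 0.630)
t=3.800: state=(0.069, 0.269, 0.662)
t=4.000: state=(0.062, 0.247, 0.691)
t=4.200: state=(0.055, 0.227, 0.718)
t=4.400: state=(0.050, 0.207, 0.743)
t=4.600: state=(0.046, 0.189, 0.765)
t=4.800: state=(0.042, 0.172, 0.786)
t=5.000: state=(0.039, 0.156, 0.804)
t=5.200: state=(0.037, 0.142, 0.821)
t=5.400: state=(0.035, 0.129, 0.837)
t=5.480: state=(0.034, 0.124, 0.842)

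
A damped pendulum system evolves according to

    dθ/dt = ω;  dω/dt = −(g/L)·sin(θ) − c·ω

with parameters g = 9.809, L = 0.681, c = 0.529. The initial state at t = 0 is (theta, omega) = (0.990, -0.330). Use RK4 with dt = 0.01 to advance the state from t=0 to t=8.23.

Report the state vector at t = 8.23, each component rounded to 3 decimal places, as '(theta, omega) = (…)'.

t=0.000: state=(0.990, -0.330)
step 1 (dt=0.01): k1=(-0.330, -11.867), k2=(-0.389, -11.823), k3=(-0.389, -11.821), k4=(-0.448, -11.774); state += dt/6·(k1+2k2+2k3+k4)
t=0.010: state=(0.986, -0.448)
t=0.020: state=(0.981, -0.565)
t=0.030: state=(0.975, -0.682)
continuing one RK4 step at a time; state shown every 50 steps (Δt=0.5):
t=0.500: state=(-0.204, -3.013)
t=1.000: state=(-0.668, 1.433)
t=1.500: state=(0.447, 1.650)
t=2.000: state=(0.300, -1.897)
t=2.500: state=(-0.485, -0.345)
t=3.000: state=(0.016, 1.642)
t=3.500: state=(0.362, -0.572)
t=4.000: state=(-0.202, -0.955)
t=4.500: state=(-0.170, 0.950)
t=5.000: state=(0.246, 0.222)
t=5.500: state=(-0.003, -0.851)
t=6.000: state=(-0.187, 0.291)
t=6.500: state=(0.105, 0.493)
t=7.000: state=(0.086, -0.495)
t=7.500: state=(-0.127, -0.106)
t=8.000: state=(0.004, 0.439)
t=8.230: state=(0.086, 0.232)

(theta, omega) = (0.086, 0.232)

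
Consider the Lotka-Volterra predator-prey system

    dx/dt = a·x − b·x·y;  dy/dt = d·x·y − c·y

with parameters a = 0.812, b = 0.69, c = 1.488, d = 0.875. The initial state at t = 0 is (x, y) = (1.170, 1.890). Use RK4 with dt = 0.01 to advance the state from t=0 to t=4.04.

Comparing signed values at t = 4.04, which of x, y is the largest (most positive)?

largest component: x

t=0.000: state=(1.170, 1.890)
step 1 (dt=0.01): k1=(-0.576, -0.877), k2=(-0.571, -0.880), k3=(-0.571, -0.880), k4=(-0.566, -0.883); state += dt/6·(k1+2k2+2k3+k4)
t=0.010: state=(1.164, 1.881)
t=0.020: state=(1.159, 1.872)
t=0.030: state=(1.153, 1.863)
continuing one RK4 step at a time; state shown every 20 steps (Δt=0.2):
t=0.200: state=(1.074, 1.707)
t=0.400: state=(1.011, 1.521)
t=0.600: state=(0.976, 1.343)
t=0.800: state=(0.965, 1.182)
t=1.000: state=(0.974, 1.039)
t=1.200: state=(1.001, 0.917)
t=1.400: state=(1.045, 0.815)
t=1.600: state=(1.106, 0.730)
t=1.800: state=(1.182, 0.662)
t=2.000: state=(1.273, 0.609)
t=2.200: state=(1.381, 0.571)
t=2.400: state=(1.504, 0.545)
t=2.600: state=(1.643, 0.533)
t=2.800: state=(1.796, 0.535)
t=3.000: state=(1.960, 0.552)
t=3.200: state=(2.132, 0.586)
t=3.400: state=(2.305, 0.642)
t=3.600: state=(2.469, 0.724)
t=3.800: state=(2.608, 0.838)
t=4.000: state=(2.705, 0.992)
t=4.040: state=(2.718, 1.028)
compare at T: x=2.718, y=1.028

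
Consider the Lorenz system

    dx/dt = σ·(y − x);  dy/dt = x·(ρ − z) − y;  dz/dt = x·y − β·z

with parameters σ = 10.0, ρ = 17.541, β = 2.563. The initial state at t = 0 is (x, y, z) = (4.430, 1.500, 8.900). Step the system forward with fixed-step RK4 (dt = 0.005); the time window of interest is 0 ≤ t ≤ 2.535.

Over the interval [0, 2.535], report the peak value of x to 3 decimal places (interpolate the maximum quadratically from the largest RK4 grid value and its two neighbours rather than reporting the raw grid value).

max x = 10.767

t=0.000: state=(4.430, 1.500, 8.900)
step 1 (dt=0.005): k1=(-29.300, 36.780, -16.166), k2=(-27.648, 36.231, -15.771), k3=(-27.703, 36.264, -15.773), k4=(-26.102, 35.740, -15.393); state += dt/6·(k1+2k2+2k3+k4)
t=0.005: state=(4.292, 1.681, 8.821)
t=0.010: state=(4.169, 1.858, 8.746)
t=0.015: state=(4.060, 2.029, 8.674)
continuing one RK4 step at a time; state shown every 20 steps (Δt=0.1):
t=0.100: state=(3.770, 4.679, 7.940)
t=0.200: state=(5.624, 8.294, 8.820)
t=0.300: state=(8.758, 11.983, 13.497)
t=0.400: state=(10.767, 10.828, 21.107)
t=0.500: state=(8.579, 4.764, 23.191)
t=0.600: state=(4.809, 1.666, 19.647)
t=0.700: state=(2.660, 1.432, 15.650)
t=0.800: state=(2.089, 2.058, 12.453)
t=0.900: state=(2.457, 3.203, 10.149)
t=1.000: state=(3.607, 5.201, 8.966)
t=1.100: state=(5.724, 8.368, 9.745)
t=1.200: state=(8.652, 11.530, 14.090)
t=1.300: state=(10.361, 10.316, 20.768)
t=1.400: state=(8.383, 5.005, 22.571)
t=1.500: state=(5.016, 2.170, 19.407)
t=1.600: state=(3.053, 1.932, 15.674)
t=1.700: state=(2.571, 2.631, 12.664)
t=1.800: state=(3.061, 3.963, 10.600)
t=1.900: state=(4.398, 6.195, 9.863)
t=2.000: state=(6.651, 9.285, 11.456)
t=2.100: state=(9.195, 11.216, 16.379)
t=2.200: state=(9.736, 8.542, 21.461)
t=2.300: state=(7.286, 4.175, 21.350)
t=2.400: state=(4.551, 2.464, 18.113)
t=2.500: state=(3.228, 2.606, 14.823)
t=2.535: state=(3.082, 2.864, 13.838)
largest grid value and its neighbours: x(0.395)=10.75758, x(0.400)=10.76686, x(0.405)=10.76369
parabola through these three points peaks at t≈0.401 with x≈10.76723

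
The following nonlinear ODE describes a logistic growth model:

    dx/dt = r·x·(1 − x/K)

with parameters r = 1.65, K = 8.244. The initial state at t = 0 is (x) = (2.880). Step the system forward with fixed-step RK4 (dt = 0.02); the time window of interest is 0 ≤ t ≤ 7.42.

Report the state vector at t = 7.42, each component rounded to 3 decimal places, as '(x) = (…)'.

t=0.000: state=(2.880)
step 1 (dt=0.02): k1=(3.092), k2=(3.107), k3=(3.107), k4=(3.122); state += dt/6·(k1+2k2+2k3+k4)
t=0.020: state=(2.942)
t=0.040: state=(3.005)
t=0.060: state=(3.068)
continuing one RK4 step at a time; state shown every 25 steps (Δt=0.5):
t=0.500: state=(4.539)
t=1.000: state=(6.072)
t=1.500: state=(7.127)
t=2.000: state=(7.714)
t=2.500: state=(8.003)
t=3.000: state=(8.137)
t=3.500: state=(8.197)
t=4.000: state=(8.223)
t=4.500: state=(8.235)
t=5.000: state=(8.240)
t=5.500: state=(8.242)
t=6.000: state=(8.243)
t=6.500: state=(8.244)
t=7.000: state=(8.244)
t=7.420: state=(8.244)

(x) = (8.244)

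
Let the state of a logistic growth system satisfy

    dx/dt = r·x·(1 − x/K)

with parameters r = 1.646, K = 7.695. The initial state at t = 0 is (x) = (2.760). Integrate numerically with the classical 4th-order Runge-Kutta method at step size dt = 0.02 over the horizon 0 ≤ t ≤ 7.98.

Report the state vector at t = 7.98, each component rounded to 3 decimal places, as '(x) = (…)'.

(x) = (7.695)

t=0.000: state=(2.760)
step 1 (dt=0.02): k1=(2.914), k2=(2.927), k3=(2.927), k4=(2.940); state += dt/6·(k1+2k2+2k3+k4)
t=0.020: state=(2.819)
t=0.040: state=(2.878)
t=0.060: state=(2.937)
continuing one RK4 step at a time; state shown every 25 steps (Δt=0.5):
t=0.500: state=(4.311)
t=1.000: state=(5.722)
t=1.500: state=(6.683)
t=2.000: state=(7.215)
t=2.500: state=(7.477)
t=3.000: state=(7.598)
t=3.500: state=(7.652)
t=4.000: state=(7.676)
t=4.500: state=(7.687)
t=5.000: state=(7.691)
t=5.500: state=(7.693)
t=6.000: state=(7.694)
t=6.500: state=(7.695)
t=7.000: state=(7.695)
t=7.500: state=(7.695)
t=7.980: state=(7.695)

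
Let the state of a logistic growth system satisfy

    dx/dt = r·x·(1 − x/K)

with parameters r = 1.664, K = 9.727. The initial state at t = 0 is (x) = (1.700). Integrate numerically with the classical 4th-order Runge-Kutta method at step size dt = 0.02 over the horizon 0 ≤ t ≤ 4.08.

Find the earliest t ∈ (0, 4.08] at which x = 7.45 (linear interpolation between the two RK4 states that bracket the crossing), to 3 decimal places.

t = 1.645

t=0.000: state=(1.700)
step 1 (dt=0.02): k1=(2.334), k2=(2.360), k3=(2.360), k4=(2.385); state += dt/6·(k1+2k2+2k3+k4)
t=0.020: state=(1.747)
t=0.040: state=(1.795)
t=0.060: state=(1.845)
continuing one RK4 step at a time; state shown every 10 steps (Δt=0.2):
t=0.200: state=(2.218)
t=0.400: state=(2.838)
t=0.600: state=(3.550)
t=0.800: state=(4.328)
t=1.000: state=(5.135)
t=1.200: state=(5.927)
t=1.400: state=(6.664)
t=1.600: state=(7.316)
t=1.640: state=(7.435)
next step: t=1.660: state=(7.493) — x has crossed 7.45
linear interpolation between t=1.640 (7.43501) and t=1.660 (7.49280) → t≈1.645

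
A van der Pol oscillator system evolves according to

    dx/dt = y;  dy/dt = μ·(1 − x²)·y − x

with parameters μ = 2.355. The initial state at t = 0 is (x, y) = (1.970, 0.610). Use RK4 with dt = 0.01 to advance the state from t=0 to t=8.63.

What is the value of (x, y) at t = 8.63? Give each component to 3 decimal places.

t=0.000: state=(1.970, 0.610)
step 1 (dt=0.01): k1=(0.610, -6.109), k2=(0.579, -5.921), k3=(0.580, -5.926), k4=(0.551, -5.742); state += dt/6·(k1+2k2+2k3+k4)
t=0.010: state=(1.976, 0.551)
t=0.020: state=(1.981, 0.495)
t=0.030: state=(1.986, 0.443)
continuing one RK4 step at a time; state shown every 50 steps (Δt=0.5):
t=0.500: state=(1.951, -0.261)
t=1.000: state=(1.804, -0.322)
t=1.500: state=(1.629, -0.380)
t=2.000: state=(1.416, -0.481)
t=2.500: state=(1.130, -0.698)
t=3.000: state=(0.648, -1.372)
t=3.500: state=(-0.583, -3.974)
t=4.000: state=(-1.989, -0.529)
t=4.500: state=(-1.959, 0.263)
t=5.000: state=(-1.811, 0.320)
t=5.500: state=(-1.638, 0.377)
t=6.000: state=(-1.428, 0.475)
t=6.500: state=(-1.146, 0.683)
t=7.000: state=(-0.680, 1.314)
t=7.500: state=(0.490, 3.832)
t=8.000: state=(1.975, 0.674)
t=8.500: state=(1.965, -0.258)
t=8.630: state=(1.930, -0.280)

(x, y) = (1.930, -0.280)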